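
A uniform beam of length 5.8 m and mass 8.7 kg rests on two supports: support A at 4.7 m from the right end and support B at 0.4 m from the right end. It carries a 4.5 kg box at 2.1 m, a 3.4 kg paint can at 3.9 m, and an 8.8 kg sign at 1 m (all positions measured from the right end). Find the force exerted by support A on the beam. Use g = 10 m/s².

Take moments about support B.
Beam weight: 8.7 × 10 = 87 N down at 2.9 m → arm 2.5 m, τ = 87 × 2.5 = 217.5 N·m counterclockwise.
Box: 4.5 × 10 = 45 N down at 2.1 m → arm 1.7 m, τ = 45 × 1.7 = 76.5 N·m counterclockwise.
Paint can: 3.4 × 10 = 34 N down at 3.9 m → arm 3.5 m, τ = 34 × 3.5 = 119 N·m counterclockwise.
Sign: 8.8 × 10 = 88 N down at 1 m → arm 0.6 m, τ = 88 × 0.6 = 52.8 N·m counterclockwise.
Net load moment about support B = 465.8 N·m counterclockwise.
Reaction R at support A is upward at 4.7 m, arm 4.3 m → moment R × 4.3 clockwise.
Setting net torque to zero: R × 4.3 = 465.8 → R = 108 N.

R_A ≈ 108 N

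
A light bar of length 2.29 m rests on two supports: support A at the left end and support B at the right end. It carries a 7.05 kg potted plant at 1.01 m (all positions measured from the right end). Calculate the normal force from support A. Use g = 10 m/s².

Taking torques about support B:
Potted plant: 7.05 × 10 = 70.5 N down at 1.01 m → arm 1.01 m, τ = 70.5 × 1.01 = 71.2 N·m counterclockwise.
Net load moment about support B = 71.2 N·m counterclockwise.
Reaction R at support A is upward at 2.29 m, arm 2.29 m → moment R × 2.29 clockwise.
Στ = 0 ⇒ R × 2.29 = 71.2 ⇒ R = 31.1 N.

R_A ≈ 31.1 N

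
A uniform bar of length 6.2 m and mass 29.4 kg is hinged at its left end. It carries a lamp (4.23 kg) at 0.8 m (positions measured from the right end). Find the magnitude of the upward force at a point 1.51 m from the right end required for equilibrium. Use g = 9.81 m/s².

Choose the left end as the axis so the unknown pivot reaction has zero arm there.
Beam weight: 29.4 × 9.81 = 288.4 N down at 3.1 m → arm 3.1 m, τ = 288.4 × 3.1 = 894 N·m clockwise.
Lamp: 4.23 × 9.81 = 41.5 N down at 0.8 m → arm 5.4 m, τ = 41.5 × 5.4 = 224.1 N·m clockwise.
Net moment of the loads = 1118 N·m clockwise.
The upward force F acts at a point 1.51 m from the right end, arm 4.69 m, giving F × 4.69 counterclockwise.
Balancing moments: F × 4.69 = 1118, giving F = 1118 / 4.69 = 238 N.

F ≈ 238 N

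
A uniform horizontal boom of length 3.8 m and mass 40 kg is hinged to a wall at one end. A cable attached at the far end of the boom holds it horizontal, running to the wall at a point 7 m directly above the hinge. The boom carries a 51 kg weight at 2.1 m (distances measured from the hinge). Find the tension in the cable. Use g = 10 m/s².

T ≈ 548 N

Sum moments about the hinge (the unknown hinge reaction has zero arm there).
Beam weight: 40 × 10 = 400 N down at 1.9 m → arm 1.9 m, τ = 400 × 1.9 = 760 N·m clockwise.
Weight: 51 × 10 = 510 N down at 2.1 m → arm 2.1 m, τ = 510 × 2.1 = 1071 N·m clockwise.
Total clockwise load moment = 1831 N·m.
The cable tension T acts at 3.8 m; only its component perpendicular to the boom, T sinθ, produces torque. sinθ = h/√(h²+d²) = 7/√(7²+3.8²) = 0.8789.
Setting net torque to zero: T × 3.8 × 0.8789 = 1831 → T = 1831 / 3.34 = 548 N.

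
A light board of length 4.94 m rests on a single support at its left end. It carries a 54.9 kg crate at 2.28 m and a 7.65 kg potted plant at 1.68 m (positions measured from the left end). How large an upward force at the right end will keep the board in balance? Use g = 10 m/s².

F ≈ 279 N

About the left end:
Crate: 54.9 × 10 = 549 N down at 2.28 m → arm 2.28 m, τ = 549 × 2.28 = 1252 N·m clockwise.
Potted plant: 7.65 × 10 = 76.5 N down at 1.68 m → arm 1.68 m, τ = 76.5 × 1.68 = 128.5 N·m clockwise.
Net moment of the loads = 1380 N·m clockwise.
The upward force F acts at the right end, arm 4.94 m, giving F × 4.94 counterclockwise.
Στ = 0 ⇒ F × 4.94 = 1380 ⇒ F = 1380 / 4.94 = 279 N.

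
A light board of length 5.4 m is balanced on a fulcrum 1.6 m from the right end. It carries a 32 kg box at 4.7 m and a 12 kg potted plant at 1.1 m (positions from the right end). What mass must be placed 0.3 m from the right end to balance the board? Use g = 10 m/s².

m ≈ 71.7 kg

Taking torques about the fulcrum (at 1.6 m from the right end):
Box: 32 × 10 = 320 N down at 4.7 m → arm 3.1 m, τ = 320 × 3.1 = 992 N·m counterclockwise.
Potted plant: 12 × 10 = 120 N down at 1.1 m → arm 0.5 m, τ = 120 × 0.5 = 60 N·m clockwise.
Net moment of known loads = 932 N·m counterclockwise.
An unknown mass m at 0.3 m has arm 1.3 m; its moment is m·g·1.3 clockwise.
For rotational equilibrium, m × 10 × 1.3 = 932, so m = 932 / (10 × 1.3) = 71.7 kg.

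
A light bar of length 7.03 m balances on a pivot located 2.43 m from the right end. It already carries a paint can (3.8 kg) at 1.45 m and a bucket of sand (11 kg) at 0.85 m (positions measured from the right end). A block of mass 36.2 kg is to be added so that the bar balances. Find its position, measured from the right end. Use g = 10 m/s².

Sum moments about the pivot (at 2.43 m from the right end) (the support reaction has zero arm there).
Paint can: 3.8 × 10 = 38 N down at 1.45 m → arm 0.98 m, τ = 38 × 0.98 = 37.24 N·m clockwise.
Bucket of sand: 11 × 10 = 110 N down at 0.85 m → arm 1.58 m, τ = 110 × 1.58 = 173.8 N·m clockwise.
Net moment of existing loads = 211 N·m clockwise.
The block weighs 36.2 × 10 = 362 N and must supply an equal counterclockwise moment, so its lever arm about the pivot is 211 / 362 = 0.583 m.
That puts it at 2.43 + 0.583 = 3.01 m from the right end.

x ≈ 3.01 m from the right end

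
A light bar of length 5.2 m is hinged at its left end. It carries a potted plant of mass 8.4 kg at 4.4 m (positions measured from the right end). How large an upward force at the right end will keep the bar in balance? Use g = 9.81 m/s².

F ≈ 12.7 N

Take moments about the left end.
Potted plant: 8.4 × 9.81 = 82.4 N down at 4.4 m → arm 0.8 m, τ = 82.4 × 0.8 = 65.92 N·m clockwise.
Net moment of the loads = 65.92 N·m clockwise.
The upward force F acts at the right end, arm 5.2 m, giving F × 5.2 counterclockwise.
Setting net torque to zero: F × 5.2 = 65.92 → F = 65.92 / 5.2 = 12.7 N.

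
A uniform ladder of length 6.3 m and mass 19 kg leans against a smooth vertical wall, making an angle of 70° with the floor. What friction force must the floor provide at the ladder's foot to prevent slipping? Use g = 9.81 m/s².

About the foot of the ladder:
Ladder weight 19×9.81 = 186.4 N acts at 3.15 m along the ladder; its horizontal arm is 3.15·cos70° = 1.077 m → τ = 200.8 N·m clockwise.
Wall normal N acts horizontally at the top; its moment arm is the height L sinθ = 6.3·sin70° = 5.92 m, counterclockwise.
Στ = 0 ⇒ N × 5.92 = 200.8 ⇒ N = 33.9 N.
ΣFx = 0: friction at the foot balances the wall's push, so f = N_wall = 33.9 N.

f ≈ 33.9 N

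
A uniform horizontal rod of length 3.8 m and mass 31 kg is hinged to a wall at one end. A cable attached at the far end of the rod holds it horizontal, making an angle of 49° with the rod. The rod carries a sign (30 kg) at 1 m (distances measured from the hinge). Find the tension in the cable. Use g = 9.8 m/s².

T ≈ 304 N

Sum moments about the hinge (the unknown hinge reaction has zero arm there).
Beam weight: 31 × 9.8 = 303.8 N down at 1.9 m → arm 1.9 m, τ = 303.8 × 1.9 = 577.2 N·m clockwise.
Sign: 30 × 9.8 = 294 N down at 1 m → arm 1 m, τ = 294 × 1 = 294 N·m clockwise.
Total clockwise load moment = 871.2 N·m.
The cable tension T acts at 3.8 m; only its component perpendicular to the rod, T sinθ, produces torque. sin 49° = 0.7547.
Στ = 0 ⇒ T × 3.8 × 0.7547 = 871.2 ⇒ T = 871.2 / 2.868 = 304 N.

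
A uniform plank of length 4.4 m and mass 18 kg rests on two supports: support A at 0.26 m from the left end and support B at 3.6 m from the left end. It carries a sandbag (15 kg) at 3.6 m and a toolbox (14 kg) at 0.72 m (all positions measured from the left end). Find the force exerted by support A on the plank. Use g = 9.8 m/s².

Choose support B as the axis so its reaction then has zero moment arm.
Beam weight: 18 × 9.8 = 176.4 N down at 2.2 m → arm 1.4 m, τ = 176.4 × 1.4 = 247 N·m counterclockwise.
Sandbag: acts at the support B, moment arm 0 → no torque.
Toolbox: 14 × 9.8 = 137.2 N down at 0.72 m → arm 2.88 m, τ = 137.2 × 2.88 = 395.1 N·m counterclockwise.
Net load moment about support B = 642.1 N·m counterclockwise.
Reaction R at support A is upward at 0.26 m, arm 3.34 m → moment R × 3.34 clockwise.
Balancing moments: R × 3.34 = 642.1, giving R = 192 N.

R_A ≈ 192 N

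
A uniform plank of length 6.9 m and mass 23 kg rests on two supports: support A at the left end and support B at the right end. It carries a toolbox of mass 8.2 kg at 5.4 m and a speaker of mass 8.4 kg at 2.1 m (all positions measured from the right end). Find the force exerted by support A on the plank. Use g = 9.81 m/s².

Choose support B as the axis so its reaction then has zero moment arm.
Beam weight: 23 × 9.81 = 225.6 N down at 3.45 m → arm 3.45 m, τ = 225.6 × 3.45 = 778.3 N·m counterclockwise.
Toolbox: 8.2 × 9.81 = 80.44 N down at 5.4 m → arm 5.4 m, τ = 80.44 × 5.4 = 434.4 N·m counterclockwise.
Speaker: 8.4 × 9.81 = 82.4 N down at 2.1 m → arm 2.1 m, τ = 82.4 × 2.1 = 173 N·m counterclockwise.
Net load moment about support B = 1386 N·m counterclockwise.
Reaction R at support A is upward at 6.9 m, arm 6.9 m → moment R × 6.9 clockwise.
Στ = 0 ⇒ R × 6.9 = 1386 ⇒ R = 201 N.

R_A ≈ 201 N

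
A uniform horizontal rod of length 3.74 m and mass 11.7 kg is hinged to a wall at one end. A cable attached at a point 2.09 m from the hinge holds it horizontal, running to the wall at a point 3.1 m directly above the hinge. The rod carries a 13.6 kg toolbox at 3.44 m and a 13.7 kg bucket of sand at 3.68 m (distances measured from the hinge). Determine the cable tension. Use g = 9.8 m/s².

Choose the hinge as the axis so the unknown hinge reaction has zero arm there.
Beam weight: 11.7 × 9.8 = 114.7 N down at 1.87 m → arm 1.87 m, τ = 114.7 × 1.87 = 214.5 N·m clockwise.
Toolbox: 13.6 × 9.8 = 133.3 N down at 3.44 m → arm 3.44 m, τ = 133.3 × 3.44 = 458.6 N·m clockwise.
Bucket of sand: 13.7 × 9.8 = 134.3 N down at 3.68 m → arm 3.68 m, τ = 134.3 × 3.68 = 494.2 N·m clockwise.
Total clockwise load moment = 1167 N·m.
The cable tension T acts at 2.09 m; only its component perpendicular to the rod, T sinθ, produces torque. sinθ = h/√(h²+d²) = 3.1/√(3.1²+2.09²) = 0.8292.
Balancing moments: T × 2.09 × 0.8292 = 1167, giving T = 1167 / 1.733 = 673 N.

T ≈ 673 N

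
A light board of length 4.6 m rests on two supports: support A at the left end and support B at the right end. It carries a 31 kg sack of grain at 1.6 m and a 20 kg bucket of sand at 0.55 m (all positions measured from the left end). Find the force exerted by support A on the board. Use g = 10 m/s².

Take moments about support B.
Sack of grain: 31 × 10 = 310 N down at 1.6 m → arm 3 m, τ = 310 × 3 = 930 N·m counterclockwise.
Bucket of sand: 20 × 10 = 200 N down at 0.55 m → arm 4.05 m, τ = 200 × 4.05 = 810 N·m counterclockwise.
Net load moment about support B = 1740 N·m counterclockwise.
Reaction R at support A is upward at 0 m, arm 4.6 m → moment R × 4.6 clockwise.
Στ = 0 ⇒ R × 4.6 = 1740 ⇒ R = 378 N.

R_A ≈ 378 N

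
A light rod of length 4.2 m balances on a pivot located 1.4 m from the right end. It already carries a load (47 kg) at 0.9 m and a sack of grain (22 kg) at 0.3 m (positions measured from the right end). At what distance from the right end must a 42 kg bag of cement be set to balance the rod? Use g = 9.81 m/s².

x ≈ 2.54 m from the right end

About the pivot (at 1.4 m from the right end):
Load: 47 × 9.81 = 461.1 N down at 0.9 m → arm 0.5 m, τ = 461.1 × 0.5 = 230.6 N·m clockwise.
Sack of grain: 22 × 9.81 = 215.8 N down at 0.3 m → arm 1.1 m, τ = 215.8 × 1.1 = 237.4 N·m clockwise.
Net moment of existing loads = 468 N·m clockwise.
The bag of cement weighs 42 × 9.81 = 412 N and must supply an equal counterclockwise moment, so its lever arm about the pivot is 468 / 412 = 1.14 m.
That puts it at 1.4 + 1.14 = 2.54 m from the right end.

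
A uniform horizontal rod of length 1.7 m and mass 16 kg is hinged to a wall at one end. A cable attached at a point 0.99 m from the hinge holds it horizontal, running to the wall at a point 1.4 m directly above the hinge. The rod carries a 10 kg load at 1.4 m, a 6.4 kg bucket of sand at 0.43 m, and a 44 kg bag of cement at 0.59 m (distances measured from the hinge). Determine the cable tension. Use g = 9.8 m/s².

T ≈ 683 N

About the hinge:
Beam weight: 16 × 9.8 = 156.8 N down at 0.85 m → arm 0.85 m, τ = 156.8 × 0.85 = 133.3 N·m clockwise.
Load: 10 × 9.8 = 98 N down at 1.4 m → arm 1.4 m, τ = 98 × 1.4 = 137.2 N·m clockwise.
Bucket of sand: 6.4 × 9.8 = 62.72 N down at 0.43 m → arm 0.43 m, τ = 62.72 × 0.43 = 26.97 N·m clockwise.
Bag of cement: 44 × 9.8 = 431.2 N down at 0.59 m → arm 0.59 m, τ = 431.2 × 0.59 = 254.4 N·m clockwise.
Total clockwise load moment = 551.9 N·m.
The cable tension T acts at 0.99 m; only its component perpendicular to the rod, T sinθ, produces torque. sinθ = h/√(h²+d²) = 1.4/√(1.4²+0.99²) = 0.8165.
Balancing moments: T × 0.99 × 0.8165 = 551.9, giving T = 551.9 / 0.8083 = 683 N.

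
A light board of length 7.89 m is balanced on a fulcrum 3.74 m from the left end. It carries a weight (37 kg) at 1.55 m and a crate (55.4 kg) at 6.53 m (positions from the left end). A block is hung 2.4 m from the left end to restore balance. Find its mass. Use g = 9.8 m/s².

Take moments about the fulcrum (at 3.74 m from the left end).
Weight: 37 × 9.8 = 362.6 N down at 1.55 m → arm 2.19 m, τ = 362.6 × 2.19 = 794.1 N·m counterclockwise.
Crate: 55.4 × 9.8 = 542.9 N down at 6.53 m → arm 2.79 m, τ = 542.9 × 2.79 = 1515 N·m clockwise.
Net moment of known loads = 720.9 N·m clockwise.
An unknown mass m at 2.4 m has arm 1.34 m; its moment is m·g·1.34 counterclockwise.
Στ = 0 ⇒ m × 9.8 × 1.34 = 720.9 ⇒ m = 720.9 / (9.8 × 1.34) = 54.9 kg.

m ≈ 54.9 kg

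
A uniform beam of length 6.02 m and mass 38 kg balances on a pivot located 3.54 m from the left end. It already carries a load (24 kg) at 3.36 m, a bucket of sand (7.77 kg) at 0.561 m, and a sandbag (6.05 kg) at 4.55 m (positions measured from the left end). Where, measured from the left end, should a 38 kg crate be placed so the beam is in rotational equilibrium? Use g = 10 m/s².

Sum moments about the pivot (at 3.54 m from the left end) (the support reaction has zero arm there).
Beam weight: 38 × 10 = 380 N down at 3.01 m → arm 0.53 m, τ = 380 × 0.53 = 201.4 N·m counterclockwise.
Load: 24 × 10 = 240 N down at 3.36 m → arm 0.18 m, τ = 240 × 0.18 = 43.2 N·m counterclockwise.
Bucket of sand: 7.77 × 10 = 77.7 N down at 0.561 m → arm 2.979 m, τ = 77.7 × 2.979 = 231.5 N·m counterclockwise.
Sandbag: 6.05 × 10 = 60.5 N down at 4.55 m → arm 1.01 m, τ = 60.5 × 1.01 = 61.11 N·m clockwise.
Net moment of existing loads = 415 N·m counterclockwise.
The crate weighs 38 × 10 = 380 N and must supply an equal clockwise moment, so its lever arm about the pivot is 415 / 380 = 1.09 m.
That puts it at 3.54 + 1.09 = 4.63 m from the left end.

x ≈ 4.63 m from the left end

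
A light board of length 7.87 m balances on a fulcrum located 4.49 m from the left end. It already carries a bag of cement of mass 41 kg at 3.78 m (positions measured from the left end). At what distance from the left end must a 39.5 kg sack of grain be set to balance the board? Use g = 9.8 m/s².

x ≈ 5.23 m from the left end

About the fulcrum (at 4.49 m from the left end):
Bag of cement: 41 × 9.8 = 401.8 N down at 3.78 m → arm 0.71 m, τ = 401.8 × 0.71 = 285.3 N·m counterclockwise.
Net moment of existing loads = 285.3 N·m counterclockwise.
The sack of grain weighs 39.5 × 9.8 = 387.1 N and must supply an equal clockwise moment, so its lever arm about the fulcrum is 285.3 / 387.1 = 0.737 m.
That puts it at 4.49 + 0.737 = 5.23 m from the left end.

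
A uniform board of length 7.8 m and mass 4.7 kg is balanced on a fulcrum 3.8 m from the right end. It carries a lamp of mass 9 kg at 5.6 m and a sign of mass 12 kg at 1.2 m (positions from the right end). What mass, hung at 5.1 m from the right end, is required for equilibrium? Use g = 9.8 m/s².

Taking torques about the fulcrum (at 3.8 m from the right end):
Beam weight: 4.7 × 9.8 = 46.06 N down at 3.9 m → arm 0.1 m, τ = 46.06 × 0.1 = 4.606 N·m counterclockwise.
Lamp: 9 × 9.8 = 88.2 N down at 5.6 m → arm 1.8 m, τ = 88.2 × 1.8 = 158.8 N·m counterclockwise.
Sign: 12 × 9.8 = 117.6 N down at 1.2 m → arm 2.6 m, τ = 117.6 × 2.6 = 305.8 N·m clockwise.
Net moment of known loads = 142.4 N·m clockwise.
An unknown mass m at 5.1 m has arm 1.3 m; its moment is m·g·1.3 counterclockwise.
Balancing moments: m × 9.8 × 1.3 = 142.4, giving m = 142.4 / (9.8 × 1.3) = 11.2 kg.

m ≈ 11.2 kg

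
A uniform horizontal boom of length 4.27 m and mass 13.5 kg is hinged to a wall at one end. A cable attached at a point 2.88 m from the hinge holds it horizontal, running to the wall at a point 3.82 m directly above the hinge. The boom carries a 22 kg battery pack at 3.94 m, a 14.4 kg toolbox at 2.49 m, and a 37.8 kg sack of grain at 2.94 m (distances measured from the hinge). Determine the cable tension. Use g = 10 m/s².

T ≈ 1140 N

About the hinge:
Beam weight: 13.5 × 10 = 135 N down at 2.135 m → arm 2.135 m, τ = 135 × 2.135 = 288.2 N·m clockwise.
Battery pack: 22 × 10 = 220 N down at 3.94 m → arm 3.94 m, τ = 220 × 3.94 = 866.8 N·m clockwise.
Toolbox: 14.4 × 10 = 144 N down at 2.49 m → arm 2.49 m, τ = 144 × 2.49 = 358.6 N·m clockwise.
Sack of grain: 37.8 × 10 = 378 N down at 2.94 m → arm 2.94 m, τ = 378 × 2.94 = 1111 N·m clockwise.
Total clockwise load moment = 2625 N·m.
The cable tension T acts at 2.88 m; only its component perpendicular to the boom, T sinθ, produces torque. sinθ = h/√(h²+d²) = 3.82/√(3.82²+2.88²) = 0.7985.
For rotational equilibrium, T × 2.88 × 0.7985 = 2625, so T = 2625 / 2.3 = 1140 N.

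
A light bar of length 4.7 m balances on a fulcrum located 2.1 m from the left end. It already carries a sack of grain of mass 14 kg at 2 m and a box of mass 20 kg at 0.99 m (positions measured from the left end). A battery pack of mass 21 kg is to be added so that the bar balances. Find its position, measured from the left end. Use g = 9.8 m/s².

About the fulcrum (at 2.1 m from the left end):
Sack of grain: 14 × 9.8 = 137.2 N down at 2 m → arm 0.1 m, τ = 137.2 × 0.1 = 13.72 N·m counterclockwise.
Box: 20 × 9.8 = 196 N down at 0.99 m → arm 1.11 m, τ = 196 × 1.11 = 217.6 N·m counterclockwise.
Net moment of existing loads = 231.3 N·m counterclockwise.
The battery pack weighs 21 × 9.8 = 205.8 N and must supply an equal clockwise moment, so its lever arm about the fulcrum is 231.3 / 205.8 = 1.12 m.
That puts it at 2.1 + 1.12 = 3.22 m from the left end.

x ≈ 3.22 m from the left end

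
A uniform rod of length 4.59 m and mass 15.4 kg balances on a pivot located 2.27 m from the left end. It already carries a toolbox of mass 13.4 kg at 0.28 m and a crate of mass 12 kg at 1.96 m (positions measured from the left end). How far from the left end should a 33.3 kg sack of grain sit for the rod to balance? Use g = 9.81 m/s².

Choose the pivot (at 2.27 m from the left end) as the axis so the support reaction has zero arm there.
Beam weight: 15.4 × 9.81 = 151.1 N down at 2.295 m → arm 0.025 m, τ = 151.1 × 0.025 = 3.777 N·m clockwise.
Toolbox: 13.4 × 9.81 = 131.5 N down at 0.28 m → arm 1.99 m, τ = 131.5 × 1.99 = 261.7 N·m counterclockwise.
Crate: 12 × 9.81 = 117.7 N down at 1.96 m → arm 0.31 m, τ = 117.7 × 0.31 = 36.49 N·m counterclockwise.
Net moment of existing loads = 294.4 N·m counterclockwise.
The sack of grain weighs 33.3 × 9.81 = 326.7 N and must supply an equal clockwise moment, so its lever arm about the pivot is 294.4 / 326.7 = 0.901 m.
That puts it at 2.27 + 0.901 = 3.17 m from the left end.

x ≈ 3.17 m from the left end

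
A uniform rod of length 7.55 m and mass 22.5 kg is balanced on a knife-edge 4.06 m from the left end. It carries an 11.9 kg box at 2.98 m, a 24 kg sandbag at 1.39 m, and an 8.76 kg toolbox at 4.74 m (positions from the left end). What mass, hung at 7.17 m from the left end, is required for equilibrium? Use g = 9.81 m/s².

Take moments about the knife-edge (at 4.06 m from the left end).
Beam weight: 22.5 × 9.81 = 220.7 N down at 3.775 m → arm 0.285 m, τ = 220.7 × 0.285 = 62.9 N·m counterclockwise.
Box: 11.9 × 9.81 = 116.7 N down at 2.98 m → arm 1.08 m, τ = 116.7 × 1.08 = 126 N·m counterclockwise.
Sandbag: 24 × 9.81 = 235.4 N down at 1.39 m → arm 2.67 m, τ = 235.4 × 2.67 = 628.5 N·m counterclockwise.
Toolbox: 8.76 × 9.81 = 85.94 N down at 4.74 m → arm 0.68 m, τ = 85.94 × 0.68 = 58.44 N·m clockwise.
Net moment of known loads = 759 N·m counterclockwise.
An unknown mass m at 7.17 m has arm 3.11 m; its moment is m·g·3.11 clockwise.
Στ = 0 ⇒ m × 9.81 × 3.11 = 759 ⇒ m = 759 / (9.81 × 3.11) = 24.9 kg.

m ≈ 24.9 kg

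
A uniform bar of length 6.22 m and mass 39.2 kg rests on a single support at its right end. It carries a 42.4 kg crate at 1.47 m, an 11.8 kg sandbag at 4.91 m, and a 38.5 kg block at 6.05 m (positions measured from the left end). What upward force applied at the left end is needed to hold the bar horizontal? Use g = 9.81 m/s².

Take moments about the right end.
Beam weight: 39.2 × 9.81 = 384.6 N down at 3.11 m → arm 3.11 m, τ = 384.6 × 3.11 = 1196 N·m counterclockwise.
Crate: 42.4 × 9.81 = 415.9 N down at 1.47 m → arm 4.75 m, τ = 415.9 × 4.75 = 1976 N·m counterclockwise.
Sandbag: 11.8 × 9.81 = 115.8 N down at 4.91 m → arm 1.31 m, τ = 115.8 × 1.31 = 151.7 N·m counterclockwise.
Block: 38.5 × 9.81 = 377.7 N down at 6.05 m → arm 0.17 m, τ = 377.7 × 0.17 = 64.21 N·m counterclockwise.
Net moment of the loads = 3388 N·m counterclockwise.
The upward force F acts at the left end, arm 6.22 m, giving F × 6.22 clockwise.
Στ = 0 ⇒ F × 6.22 = 3388 ⇒ F = 3388 / 6.22 = 545 N.

F ≈ 545 N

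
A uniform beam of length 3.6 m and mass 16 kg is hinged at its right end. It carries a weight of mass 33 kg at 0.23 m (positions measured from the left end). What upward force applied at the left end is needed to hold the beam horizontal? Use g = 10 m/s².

F ≈ 389 N

Sum moments about the right end (the unknown pivot reaction has zero arm there).
Beam weight: 16 × 10 = 160 N down at 1.8 m → arm 1.8 m, τ = 160 × 1.8 = 288 N·m counterclockwise.
Weight: 33 × 10 = 330 N down at 0.23 m → arm 3.37 m, τ = 330 × 3.37 = 1112 N·m counterclockwise.
Net moment of the loads = 1400 N·m counterclockwise.
The upward force F acts at the left end, arm 3.6 m, giving F × 3.6 clockwise.
Στ = 0 ⇒ F × 3.6 = 1400 ⇒ F = 1400 / 3.6 = 389 N.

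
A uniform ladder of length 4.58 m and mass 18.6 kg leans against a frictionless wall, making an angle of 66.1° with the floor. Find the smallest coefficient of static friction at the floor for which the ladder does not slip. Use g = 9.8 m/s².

μ_min ≈ 0.222

About the foot of the ladder:
Ladder weight 18.6×9.8 = 182.3 N acts at 2.29 m along the ladder; its horizontal arm is 2.29·cos66.1° = 0.9278 m → τ = 169.1 N·m clockwise.
Wall normal N acts horizontally at the top; its moment arm is the height L sinθ = 4.58·sin66.1° = 4.187 m, counterclockwise.
Balancing moments: N × 4.187 = 169.1, giving N = 40.39 N.
ΣFx = 0 ⇒ f = N_wall = 40.39 N. ΣFy = 0 ⇒ N_floor = 182.3 N.
μ_min = f / N_floor = 40.39 / 182.3 = 0.222.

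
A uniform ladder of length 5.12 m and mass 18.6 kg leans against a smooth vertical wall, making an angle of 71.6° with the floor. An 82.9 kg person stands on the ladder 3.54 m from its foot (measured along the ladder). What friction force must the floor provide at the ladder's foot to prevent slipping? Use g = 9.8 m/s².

f ≈ 217 N

Taking torques about the foot of the ladder:
Ladder weight 18.6×9.8 = 182.3 N acts at 2.56 m along the ladder; its horizontal arm is 2.56·cos71.6° = 0.8081 m → τ = 147.3 N·m clockwise.
Person: 82.9×9.8 = 812.4 N at 3.54 m → arm 1.117 m → τ = 907.5 N·m clockwise.
Wall normal N acts horizontally at the top; its moment arm is the height L sinθ = 5.12·sin71.6° = 4.858 m, counterclockwise.
For rotational equilibrium, N × 4.858 = 1055, so N = 217 N.
ΣFx = 0: friction at the foot balances the wall's push, so f = N_wall = 217 N.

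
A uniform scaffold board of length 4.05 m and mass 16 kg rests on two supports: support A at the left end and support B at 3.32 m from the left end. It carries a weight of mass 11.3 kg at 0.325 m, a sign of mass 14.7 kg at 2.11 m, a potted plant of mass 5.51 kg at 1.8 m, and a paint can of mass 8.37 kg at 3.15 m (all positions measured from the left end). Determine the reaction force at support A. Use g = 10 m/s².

Take moments about support B.
Beam weight: 16 × 10 = 160 N down at 2.025 m → arm 1.295 m, τ = 160 × 1.295 = 207.2 N·m counterclockwise.
Weight: 11.3 × 10 = 113 N down at 0.325 m → arm 2.995 m, τ = 113 × 2.995 = 338.4 N·m counterclockwise.
Sign: 14.7 × 10 = 147 N down at 2.11 m → arm 1.21 m, τ = 147 × 1.21 = 177.9 N·m counterclockwise.
Potted plant: 5.51 × 10 = 55.1 N down at 1.8 m → arm 1.52 m, τ = 55.1 × 1.52 = 83.75 N·m counterclockwise.
Paint can: 8.37 × 10 = 83.7 N down at 3.15 m → arm 0.17 m, τ = 83.7 × 0.17 = 14.23 N·m counterclockwise.
Net load moment about support B = 821.5 N·m counterclockwise.
Reaction R at support A is upward at 0 m, arm 3.32 m → moment R × 3.32 clockwise.
Στ = 0 ⇒ R × 3.32 = 821.5 ⇒ R = 247 N.

R_A ≈ 247 N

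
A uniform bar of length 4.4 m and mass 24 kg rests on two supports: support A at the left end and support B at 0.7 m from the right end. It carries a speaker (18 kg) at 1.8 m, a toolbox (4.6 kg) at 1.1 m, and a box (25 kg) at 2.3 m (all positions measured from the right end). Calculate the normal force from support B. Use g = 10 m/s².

R_B ≈ 452 N

Take moments about support A.
Beam weight: 24 × 10 = 240 N down at 2.2 m → arm 2.2 m, τ = 240 × 2.2 = 528 N·m clockwise.
Speaker: 18 × 10 = 180 N down at 1.8 m → arm 2.6 m, τ = 180 × 2.6 = 468 N·m clockwise.
Toolbox: 4.6 × 10 = 46 N down at 1.1 m → arm 3.3 m, τ = 46 × 3.3 = 151.8 N·m clockwise.
Box: 25 × 10 = 250 N down at 2.3 m → arm 2.1 m, τ = 250 × 2.1 = 525 N·m clockwise.
Net load moment about support A = 1673 N·m clockwise.
Reaction R at support B is upward at 0.7 m, arm 3.7 m → moment R × 3.7 counterclockwise.
Balancing moments: R × 3.7 = 1673, giving R = 452 N.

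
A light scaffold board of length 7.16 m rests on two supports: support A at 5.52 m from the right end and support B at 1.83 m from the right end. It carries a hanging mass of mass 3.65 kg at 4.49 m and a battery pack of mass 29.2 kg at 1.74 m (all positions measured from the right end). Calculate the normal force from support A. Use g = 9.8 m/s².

Taking torques about support B:
Hanging mass: 3.65 × 9.8 = 35.77 N down at 4.49 m → arm 2.66 m, τ = 35.77 × 2.66 = 95.15 N·m counterclockwise.
Battery pack: 29.2 × 9.8 = 286.2 N down at 1.74 m → arm 0.09 m, τ = 286.2 × 0.09 = 25.76 N·m clockwise.
Net load moment about support B = 69.39 N·m counterclockwise.
Reaction R at support A is upward at 5.52 m, arm 3.69 m → moment R × 3.69 clockwise.
Setting net torque to zero: R × 3.69 = 69.39 → R = 18.8 N.

R_A ≈ 18.8 N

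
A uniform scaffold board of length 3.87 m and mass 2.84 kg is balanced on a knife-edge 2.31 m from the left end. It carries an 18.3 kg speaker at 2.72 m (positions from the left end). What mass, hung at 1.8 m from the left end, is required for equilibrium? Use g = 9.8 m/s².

Choose the knife-edge (at 2.31 m from the left end) as the axis so the support reaction has zero arm there.
Beam weight: 2.84 × 9.8 = 27.83 N down at 1.935 m → arm 0.375 m, τ = 27.83 × 0.375 = 10.44 N·m counterclockwise.
Speaker: 18.3 × 9.8 = 179.3 N down at 2.72 m → arm 0.41 m, τ = 179.3 × 0.41 = 73.51 N·m clockwise.
Net moment of known loads = 63.07 N·m clockwise.
An unknown mass m at 1.8 m has arm 0.51 m; its moment is m·g·0.51 counterclockwise.
Balancing moments: m × 9.8 × 0.51 = 63.07, giving m = 63.07 / (9.8 × 0.51) = 12.6 kg.

m ≈ 12.6 kg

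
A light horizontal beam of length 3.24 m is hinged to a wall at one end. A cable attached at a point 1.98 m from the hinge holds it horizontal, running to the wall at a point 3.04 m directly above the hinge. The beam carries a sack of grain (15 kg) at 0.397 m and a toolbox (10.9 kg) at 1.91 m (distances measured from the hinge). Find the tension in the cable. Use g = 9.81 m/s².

T ≈ 158 N

Choose the hinge as the axis so the unknown hinge reaction has zero arm there.
Sack of grain: 15 × 9.81 = 147.2 N down at 0.397 m → arm 0.397 m, τ = 147.2 × 0.397 = 58.44 N·m clockwise.
Toolbox: 10.9 × 9.81 = 106.9 N down at 1.91 m → arm 1.91 m, τ = 106.9 × 1.91 = 204.2 N·m clockwise.
Total clockwise load moment = 262.6 N·m.
The cable tension T acts at 1.98 m; only its component perpendicular to the beam, T sinθ, produces torque. sinθ = h/√(h²+d²) = 3.04/√(3.04²+1.98²) = 0.8379.
For rotational equilibrium, T × 1.98 × 0.8379 = 262.6, so T = 262.6 / 1.659 = 158 N.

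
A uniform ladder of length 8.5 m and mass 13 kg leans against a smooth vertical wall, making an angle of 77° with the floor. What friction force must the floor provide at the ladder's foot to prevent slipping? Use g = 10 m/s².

f ≈ 15 N

Choose the foot of the ladder as the axis so the floor normal and friction both act there and drop out.
Ladder weight 13×10 = 130 N acts at 4.25 m along the ladder; its horizontal arm is 4.25·cos77° = 0.956 m → τ = 124.3 N·m clockwise.
Wall normal N acts horizontally at the top; its moment arm is the height L sinθ = 8.5·sin77° = 8.282 m, counterclockwise.
Στ = 0 ⇒ N × 8.282 = 124.3 ⇒ N = 15 N.
ΣFx = 0: friction at the foot balances the wall's push, so f = N_wall = 15 N.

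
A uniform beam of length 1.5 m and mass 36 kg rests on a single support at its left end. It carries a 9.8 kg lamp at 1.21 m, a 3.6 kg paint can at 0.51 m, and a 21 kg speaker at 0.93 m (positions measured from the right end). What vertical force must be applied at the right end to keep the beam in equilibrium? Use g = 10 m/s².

About the left end:
Beam weight: 36 × 10 = 360 N down at 0.75 m → arm 0.75 m, τ = 360 × 0.75 = 270 N·m clockwise.
Lamp: 9.8 × 10 = 98 N down at 1.21 m → arm 0.29 m, τ = 98 × 0.29 = 28.42 N·m clockwise.
Paint can: 3.6 × 10 = 36 N down at 0.51 m → arm 0.99 m, τ = 36 × 0.99 = 35.64 N·m clockwise.
Speaker: 21 × 10 = 210 N down at 0.93 m → arm 0.57 m, τ = 210 × 0.57 = 119.7 N·m clockwise.
Net moment of the loads = 453.8 N·m clockwise.
The upward force F acts at the right end, arm 1.5 m, giving F × 1.5 counterclockwise.
Στ = 0 ⇒ F × 1.5 = 453.8 ⇒ F = 453.8 / 1.5 = 303 N.

F ≈ 303 N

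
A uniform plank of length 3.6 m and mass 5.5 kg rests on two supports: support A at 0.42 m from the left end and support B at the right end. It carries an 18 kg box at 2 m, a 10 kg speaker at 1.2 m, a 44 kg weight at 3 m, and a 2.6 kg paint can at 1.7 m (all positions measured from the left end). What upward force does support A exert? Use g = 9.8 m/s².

R_A ≈ 290 N

Take moments about support B.
Beam weight: 5.5 × 9.8 = 53.9 N down at 1.8 m → arm 1.8 m, τ = 53.9 × 1.8 = 97.02 N·m counterclockwise.
Box: 18 × 9.8 = 176.4 N down at 2 m → arm 1.6 m, τ = 176.4 × 1.6 = 282.2 N·m counterclockwise.
Speaker: 10 × 9.8 = 98 N down at 1.2 m → arm 2.4 m, τ = 98 × 2.4 = 235.2 N·m counterclockwise.
Weight: 44 × 9.8 = 431.2 N down at 3 m → arm 0.6 m, τ = 431.2 × 0.6 = 258.7 N·m counterclockwise.
Paint can: 2.6 × 9.8 = 25.48 N down at 1.7 m → arm 1.9 m, τ = 25.48 × 1.9 = 48.41 N·m counterclockwise.
Net load moment about support B = 921.5 N·m counterclockwise.
Reaction R at support A is upward at 0.42 m, arm 3.18 m → moment R × 3.18 clockwise.
Balancing moments: R × 3.18 = 921.5, giving R = 290 N.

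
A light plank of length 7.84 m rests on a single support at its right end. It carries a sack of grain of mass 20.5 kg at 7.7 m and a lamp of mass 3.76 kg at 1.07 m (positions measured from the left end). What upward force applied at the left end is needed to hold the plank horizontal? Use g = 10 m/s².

F ≈ 36.1 N

About the right end:
Sack of grain: 20.5 × 10 = 205 N down at 7.7 m → arm 0.14 m, τ = 205 × 0.14 = 28.7 N·m counterclockwise.
Lamp: 3.76 × 10 = 37.6 N down at 1.07 m → arm 6.77 m, τ = 37.6 × 6.77 = 254.6 N·m counterclockwise.
Net moment of the loads = 283.3 N·m counterclockwise.
The upward force F acts at the left end, arm 7.84 m, giving F × 7.84 clockwise.
Balancing moments: F × 7.84 = 283.3, giving F = 283.3 / 7.84 = 36.1 N.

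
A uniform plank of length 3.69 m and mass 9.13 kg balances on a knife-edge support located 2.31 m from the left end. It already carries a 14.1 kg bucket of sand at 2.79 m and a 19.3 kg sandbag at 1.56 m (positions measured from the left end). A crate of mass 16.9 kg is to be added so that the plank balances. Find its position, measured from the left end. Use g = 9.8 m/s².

Choose the knife-edge support (at 2.31 m from the left end) as the axis so the support reaction has zero arm there.
Beam weight: 9.13 × 9.8 = 89.47 N down at 1.845 m → arm 0.465 m, τ = 89.47 × 0.465 = 41.6 N·m counterclockwise.
Bucket of sand: 14.1 × 9.8 = 138.2 N down at 2.79 m → arm 0.48 m, τ = 138.2 × 0.48 = 66.34 N·m clockwise.
Sandbag: 19.3 × 9.8 = 189.1 N down at 1.56 m → arm 0.75 m, τ = 189.1 × 0.75 = 141.8 N·m counterclockwise.
Net moment of existing loads = 117.1 N·m counterclockwise.
The crate weighs 16.9 × 9.8 = 165.6 N and must supply an equal clockwise moment, so its lever arm about the knife-edge support is 117.1 / 165.6 = 0.707 m.
That puts it at 2.31 + 0.707 = 3.02 m from the left end.

x ≈ 3.02 m from the left end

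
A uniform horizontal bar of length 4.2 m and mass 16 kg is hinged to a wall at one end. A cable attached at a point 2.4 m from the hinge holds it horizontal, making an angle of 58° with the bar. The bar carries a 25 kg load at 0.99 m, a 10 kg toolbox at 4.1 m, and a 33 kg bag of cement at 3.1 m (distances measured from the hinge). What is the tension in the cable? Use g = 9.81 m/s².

Sum moments about the hinge (the unknown hinge reaction has zero arm there).
Beam weight: 16 × 9.81 = 157 N down at 2.1 m → arm 2.1 m, τ = 157 × 2.1 = 329.7 N·m clockwise.
Load: 25 × 9.81 = 245.2 N down at 0.99 m → arm 0.99 m, τ = 245.2 × 0.99 = 242.7 N·m clockwise.
Toolbox: 10 × 9.81 = 98.1 N down at 4.1 m → arm 4.1 m, τ = 98.1 × 4.1 = 402.2 N·m clockwise.
Bag of cement: 33 × 9.81 = 323.7 N down at 3.1 m → arm 3.1 m, τ = 323.7 × 3.1 = 1003 N·m clockwise.
Total clockwise load moment = 1978 N·m.
The cable tension T acts at 2.4 m; only its component perpendicular to the bar, T sinθ, produces torque. sin 58° = 0.848.
Στ = 0 ⇒ T × 2.4 × 0.848 = 1978 ⇒ T = 1978 / 2.035 = 972 N.

T ≈ 972 N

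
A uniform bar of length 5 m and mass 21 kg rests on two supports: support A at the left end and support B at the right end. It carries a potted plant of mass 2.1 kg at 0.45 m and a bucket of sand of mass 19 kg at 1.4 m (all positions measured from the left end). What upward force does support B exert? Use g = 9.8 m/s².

Sum moments about support A (its reaction then has zero moment arm).
Beam weight: 21 × 9.8 = 205.8 N down at 2.5 m → arm 2.5 m, τ = 205.8 × 2.5 = 514.5 N·m clockwise.
Potted plant: 2.1 × 9.8 = 20.58 N down at 0.45 m → arm 0.45 m, τ = 20.58 × 0.45 = 9.261 N·m clockwise.
Bucket of sand: 19 × 9.8 = 186.2 N down at 1.4 m → arm 1.4 m, τ = 186.2 × 1.4 = 260.7 N·m clockwise.
Net load moment about support A = 784.5 N·m clockwise.
Reaction R at support B is upward at 5 m, arm 5 m → moment R × 5 counterclockwise.
Στ = 0 ⇒ R × 5 = 784.5 ⇒ R = 157 N.

R_B ≈ 157 N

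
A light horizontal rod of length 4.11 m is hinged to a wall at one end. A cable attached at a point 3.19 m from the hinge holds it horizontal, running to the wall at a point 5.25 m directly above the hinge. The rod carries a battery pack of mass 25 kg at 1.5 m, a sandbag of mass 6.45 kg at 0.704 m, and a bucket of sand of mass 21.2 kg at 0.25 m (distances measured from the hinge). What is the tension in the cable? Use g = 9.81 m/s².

Take moments about the hinge.
Battery pack: 25 × 9.81 = 245.2 N down at 1.5 m → arm 1.5 m, τ = 245.2 × 1.5 = 367.8 N·m clockwise.
Sandbag: 6.45 × 9.81 = 63.27 N down at 0.704 m → arm 0.704 m, τ = 63.27 × 0.704 = 44.54 N·m clockwise.
Bucket of sand: 21.2 × 9.81 = 208 N down at 0.25 m → arm 0.25 m, τ = 208 × 0.25 = 52 N·m clockwise.
Total clockwise load moment = 464.3 N·m.
The cable tension T acts at 3.19 m; only its component perpendicular to the rod, T sinθ, produces torque. sinθ = h/√(h²+d²) = 5.25/√(5.25²+3.19²) = 0.8546.
For rotational equilibrium, T × 3.19 × 0.8546 = 464.3, so T = 464.3 / 2.726 = 170 N.

T ≈ 170 N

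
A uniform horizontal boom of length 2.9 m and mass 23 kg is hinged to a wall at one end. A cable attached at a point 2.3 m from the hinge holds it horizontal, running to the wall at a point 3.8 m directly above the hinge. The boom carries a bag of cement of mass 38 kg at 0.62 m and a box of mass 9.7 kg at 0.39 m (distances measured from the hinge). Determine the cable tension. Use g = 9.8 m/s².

T ≈ 302 N

About the hinge:
Beam weight: 23 × 9.8 = 225.4 N down at 1.45 m → arm 1.45 m, τ = 225.4 × 1.45 = 326.8 N·m clockwise.
Bag of cement: 38 × 9.8 = 372.4 N down at 0.62 m → arm 0.62 m, τ = 372.4 × 0.62 = 230.9 N·m clockwise.
Box: 9.7 × 9.8 = 95.06 N down at 0.39 m → arm 0.39 m, τ = 95.06 × 0.39 = 37.07 N·m clockwise.
Total clockwise load moment = 594.8 N·m.
The cable tension T acts at 2.3 m; only its component perpendicular to the boom, T sinθ, produces torque. sinθ = h/√(h²+d²) = 3.8/√(3.8²+2.3²) = 0.8555.
Setting net torque to zero: T × 2.3 × 0.8555 = 594.8 → T = 594.8 / 1.968 = 302 N.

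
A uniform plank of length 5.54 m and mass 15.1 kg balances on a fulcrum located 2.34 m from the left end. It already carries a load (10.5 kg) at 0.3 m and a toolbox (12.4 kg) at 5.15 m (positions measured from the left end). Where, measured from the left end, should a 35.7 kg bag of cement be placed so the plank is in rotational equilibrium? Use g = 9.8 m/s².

Taking torques about the fulcrum (at 2.34 m from the left end):
Beam weight: 15.1 × 9.8 = 148 N down at 2.77 m → arm 0.43 m, τ = 148 × 0.43 = 63.64 N·m clockwise.
Load: 10.5 × 9.8 = 102.9 N down at 0.3 m → arm 2.04 m, τ = 102.9 × 2.04 = 209.9 N·m counterclockwise.
Toolbox: 12.4 × 9.8 = 121.5 N down at 5.15 m → arm 2.81 m, τ = 121.5 × 2.81 = 341.4 N·m clockwise.
Net moment of existing loads = 195.1 N·m clockwise.
The bag of cement weighs 35.7 × 9.8 = 349.9 N and must supply an equal counterclockwise moment, so its lever arm about the fulcrum is 195.1 / 349.9 = 0.558 m.
That puts it at 2.34 − 0.558 = 1.78 m from the left end.

x ≈ 1.78 m from the left end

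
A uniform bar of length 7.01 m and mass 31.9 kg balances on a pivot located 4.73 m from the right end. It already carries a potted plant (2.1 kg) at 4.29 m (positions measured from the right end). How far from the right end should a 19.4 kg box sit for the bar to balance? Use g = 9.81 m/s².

x ≈ 6.79 m from the right end

Taking torques about the pivot (at 4.73 m from the right end):
Beam weight: 31.9 × 9.81 = 312.9 N down at 3.505 m → arm 1.225 m, τ = 312.9 × 1.225 = 383.3 N·m clockwise.
Potted plant: 2.1 × 9.81 = 20.6 N down at 4.29 m → arm 0.44 m, τ = 20.6 × 0.44 = 9.064 N·m clockwise.
Net moment of existing loads = 392.4 N·m clockwise.
The box weighs 19.4 × 9.81 = 190.3 N and must supply an equal counterclockwise moment, so its lever arm about the pivot is 392.4 / 190.3 = 2.06 m.
That puts it at 4.73 + 2.06 = 6.79 m from the right end.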